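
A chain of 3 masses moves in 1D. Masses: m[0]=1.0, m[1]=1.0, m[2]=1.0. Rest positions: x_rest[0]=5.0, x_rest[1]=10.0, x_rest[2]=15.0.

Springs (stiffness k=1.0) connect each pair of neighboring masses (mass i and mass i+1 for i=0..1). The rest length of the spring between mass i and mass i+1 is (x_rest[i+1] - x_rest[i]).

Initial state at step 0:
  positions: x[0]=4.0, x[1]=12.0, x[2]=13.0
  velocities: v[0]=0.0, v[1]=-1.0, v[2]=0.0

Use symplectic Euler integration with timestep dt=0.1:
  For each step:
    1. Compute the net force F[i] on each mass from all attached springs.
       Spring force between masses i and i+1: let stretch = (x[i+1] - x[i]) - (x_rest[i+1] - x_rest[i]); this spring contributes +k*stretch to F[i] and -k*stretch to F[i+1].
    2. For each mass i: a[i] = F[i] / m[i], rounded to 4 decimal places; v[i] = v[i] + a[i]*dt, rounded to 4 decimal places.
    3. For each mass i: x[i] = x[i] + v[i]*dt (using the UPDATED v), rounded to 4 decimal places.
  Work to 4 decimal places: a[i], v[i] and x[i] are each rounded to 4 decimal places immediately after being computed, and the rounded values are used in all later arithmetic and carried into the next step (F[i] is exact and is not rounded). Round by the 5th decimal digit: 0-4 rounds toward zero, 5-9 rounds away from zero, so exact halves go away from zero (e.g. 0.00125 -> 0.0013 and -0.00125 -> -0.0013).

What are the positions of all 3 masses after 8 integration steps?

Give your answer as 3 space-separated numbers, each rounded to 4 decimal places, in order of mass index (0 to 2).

Step 0: x=[4.0000 12.0000 13.0000] v=[0.0000 -1.0000 0.0000]
Step 1: x=[4.0300 11.8300 13.0400] v=[0.3000 -1.7000 0.4000]
Step 2: x=[4.0880 11.5941 13.1179] v=[0.5800 -2.3590 0.7790]
Step 3: x=[4.1711 11.2984 13.2306] v=[0.8306 -2.9572 1.1266]
Step 4: x=[4.2754 10.9507 13.3739] v=[1.0433 -3.4767 1.4334]
Step 5: x=[4.3965 10.5605 13.5430] v=[1.2108 -3.9019 1.6911]
Step 6: x=[4.5292 10.1385 13.7323] v=[1.3272 -4.2201 1.8929]
Step 7: x=[4.6680 9.6963 13.9357] v=[1.3881 -4.4217 2.0335]
Step 8: x=[4.8071 9.2462 14.1467] v=[1.3909 -4.5006 2.1096]

Answer: 4.8071 9.2462 14.1467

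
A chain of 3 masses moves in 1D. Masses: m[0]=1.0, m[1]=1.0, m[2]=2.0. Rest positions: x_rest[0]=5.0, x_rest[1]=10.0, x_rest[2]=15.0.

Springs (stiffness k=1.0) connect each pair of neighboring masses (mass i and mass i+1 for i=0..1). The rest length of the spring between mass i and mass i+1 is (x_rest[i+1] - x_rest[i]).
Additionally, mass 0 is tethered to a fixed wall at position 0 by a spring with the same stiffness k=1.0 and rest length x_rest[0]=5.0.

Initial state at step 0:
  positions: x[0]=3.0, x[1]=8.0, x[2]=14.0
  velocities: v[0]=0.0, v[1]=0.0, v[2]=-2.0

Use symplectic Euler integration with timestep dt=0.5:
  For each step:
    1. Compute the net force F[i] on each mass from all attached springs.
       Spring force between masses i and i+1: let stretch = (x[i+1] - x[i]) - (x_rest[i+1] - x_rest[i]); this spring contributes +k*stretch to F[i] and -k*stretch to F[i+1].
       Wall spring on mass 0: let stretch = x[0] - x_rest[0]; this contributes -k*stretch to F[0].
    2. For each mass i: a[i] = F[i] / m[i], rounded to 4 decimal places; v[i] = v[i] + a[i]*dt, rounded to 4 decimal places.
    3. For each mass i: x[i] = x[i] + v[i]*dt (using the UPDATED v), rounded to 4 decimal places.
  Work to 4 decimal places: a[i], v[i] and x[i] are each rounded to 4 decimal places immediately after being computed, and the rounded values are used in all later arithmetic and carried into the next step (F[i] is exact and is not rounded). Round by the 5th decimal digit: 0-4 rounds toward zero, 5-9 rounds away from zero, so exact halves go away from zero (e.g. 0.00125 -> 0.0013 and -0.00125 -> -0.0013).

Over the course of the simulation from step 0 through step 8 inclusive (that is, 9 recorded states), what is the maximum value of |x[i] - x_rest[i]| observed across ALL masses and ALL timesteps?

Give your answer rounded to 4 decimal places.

Step 0: x=[3.0000 8.0000 14.0000] v=[0.0000 0.0000 -2.0000]
Step 1: x=[3.5000 8.2500 12.8750] v=[1.0000 0.5000 -2.2500]
Step 2: x=[4.3125 8.4688 11.7969] v=[1.6250 0.4375 -2.1563]
Step 3: x=[5.0860 8.4805 10.9278] v=[1.5469 0.0234 -1.7383]
Step 4: x=[5.4366 8.2554 10.3778] v=[0.7012 -0.4502 -1.1001]
Step 5: x=[5.1328 7.8562 10.1875] v=[-0.6077 -0.7984 -0.3807]
Step 6: x=[4.2266 7.3590 10.3308] v=[-1.8124 -0.9945 0.2865]
Step 7: x=[3.0469 6.8216 10.7276] v=[-2.3595 -1.0748 0.7936]
Step 8: x=[2.0491 6.3170 11.2612] v=[-1.9956 -1.0092 1.0671]
Max displacement = 4.8125

Answer: 4.8125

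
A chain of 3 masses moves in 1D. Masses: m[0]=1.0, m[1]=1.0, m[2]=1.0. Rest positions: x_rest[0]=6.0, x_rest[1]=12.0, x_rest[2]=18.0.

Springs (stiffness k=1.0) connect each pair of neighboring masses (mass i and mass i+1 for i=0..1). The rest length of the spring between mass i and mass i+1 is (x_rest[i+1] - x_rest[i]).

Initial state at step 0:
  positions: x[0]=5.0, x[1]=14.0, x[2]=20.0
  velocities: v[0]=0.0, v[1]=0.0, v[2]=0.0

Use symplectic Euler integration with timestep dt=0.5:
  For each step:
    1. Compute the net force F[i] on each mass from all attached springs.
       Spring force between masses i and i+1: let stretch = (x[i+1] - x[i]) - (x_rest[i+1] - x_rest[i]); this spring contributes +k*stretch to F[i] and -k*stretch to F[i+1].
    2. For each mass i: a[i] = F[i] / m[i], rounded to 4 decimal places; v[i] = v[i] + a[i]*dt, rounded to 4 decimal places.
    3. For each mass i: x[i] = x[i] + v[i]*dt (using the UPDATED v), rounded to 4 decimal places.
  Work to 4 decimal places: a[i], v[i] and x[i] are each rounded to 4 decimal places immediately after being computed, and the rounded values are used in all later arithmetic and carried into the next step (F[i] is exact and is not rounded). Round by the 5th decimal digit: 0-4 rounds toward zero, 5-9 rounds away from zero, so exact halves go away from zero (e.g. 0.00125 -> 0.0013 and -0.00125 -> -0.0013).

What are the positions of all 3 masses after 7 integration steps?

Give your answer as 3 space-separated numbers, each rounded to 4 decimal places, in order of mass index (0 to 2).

Answer: 7.7315 14.0066 17.2623

Derivation:
Step 0: x=[5.0000 14.0000 20.0000] v=[0.0000 0.0000 0.0000]
Step 1: x=[5.7500 13.2500 20.0000] v=[1.5000 -1.5000 0.0000]
Step 2: x=[6.8750 12.3125 19.8125] v=[2.2500 -1.8750 -0.3750]
Step 3: x=[7.8594 11.8906 19.2500] v=[1.9688 -0.8438 -1.1250]
Step 4: x=[8.3516 12.3008 18.3477] v=[0.9844 0.8203 -1.8047]
Step 5: x=[8.3311 13.2354 17.4336] v=[-0.0410 1.8692 -1.8282]
Step 6: x=[8.0367 13.9935 16.9700] v=[-0.5889 1.5162 -0.9273]
Step 7: x=[7.7315 14.0066 17.2623] v=[-0.6105 0.0261 0.5845]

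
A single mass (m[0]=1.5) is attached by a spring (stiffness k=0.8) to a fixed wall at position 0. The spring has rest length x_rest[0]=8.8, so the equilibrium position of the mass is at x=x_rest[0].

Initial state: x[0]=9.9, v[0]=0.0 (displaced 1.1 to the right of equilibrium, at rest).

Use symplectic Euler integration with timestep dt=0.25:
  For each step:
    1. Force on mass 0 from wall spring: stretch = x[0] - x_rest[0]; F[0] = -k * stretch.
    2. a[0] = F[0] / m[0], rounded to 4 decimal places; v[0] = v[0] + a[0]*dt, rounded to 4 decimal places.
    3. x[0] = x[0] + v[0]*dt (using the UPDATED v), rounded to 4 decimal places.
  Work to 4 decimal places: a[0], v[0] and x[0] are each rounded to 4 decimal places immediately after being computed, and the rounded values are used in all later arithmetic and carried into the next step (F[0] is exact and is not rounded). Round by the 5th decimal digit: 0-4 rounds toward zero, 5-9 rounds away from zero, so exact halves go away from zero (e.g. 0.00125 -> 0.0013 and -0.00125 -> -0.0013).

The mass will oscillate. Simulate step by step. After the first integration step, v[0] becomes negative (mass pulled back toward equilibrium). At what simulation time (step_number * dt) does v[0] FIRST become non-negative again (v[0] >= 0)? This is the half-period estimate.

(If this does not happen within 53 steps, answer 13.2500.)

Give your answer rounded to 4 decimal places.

Answer: 4.5000

Derivation:
Step 0: x=[9.9000] v=[0.0000]
Step 1: x=[9.8633] v=[-0.1467]
Step 2: x=[9.7912] v=[-0.2885]
Step 3: x=[9.6860] v=[-0.4207]
Step 4: x=[9.5513] v=[-0.5388]
Step 5: x=[9.3916] v=[-0.6390]
Step 6: x=[9.2121] v=[-0.7179]
Step 7: x=[9.0189] v=[-0.7729]
Step 8: x=[8.8184] v=[-0.8021]
Step 9: x=[8.6173] v=[-0.8046]
Step 10: x=[8.4222] v=[-0.7803]
Step 11: x=[8.2397] v=[-0.7299]
Step 12: x=[8.0759] v=[-0.6552]
Step 13: x=[7.9362] v=[-0.5587]
Step 14: x=[7.8253] v=[-0.4435]
Step 15: x=[7.7469] v=[-0.3136]
Step 16: x=[7.7036] v=[-0.1732]
Step 17: x=[7.6969] v=[-0.0270]
Step 18: x=[7.7269] v=[0.1201]
First v>=0 after going negative at step 18, time=4.5000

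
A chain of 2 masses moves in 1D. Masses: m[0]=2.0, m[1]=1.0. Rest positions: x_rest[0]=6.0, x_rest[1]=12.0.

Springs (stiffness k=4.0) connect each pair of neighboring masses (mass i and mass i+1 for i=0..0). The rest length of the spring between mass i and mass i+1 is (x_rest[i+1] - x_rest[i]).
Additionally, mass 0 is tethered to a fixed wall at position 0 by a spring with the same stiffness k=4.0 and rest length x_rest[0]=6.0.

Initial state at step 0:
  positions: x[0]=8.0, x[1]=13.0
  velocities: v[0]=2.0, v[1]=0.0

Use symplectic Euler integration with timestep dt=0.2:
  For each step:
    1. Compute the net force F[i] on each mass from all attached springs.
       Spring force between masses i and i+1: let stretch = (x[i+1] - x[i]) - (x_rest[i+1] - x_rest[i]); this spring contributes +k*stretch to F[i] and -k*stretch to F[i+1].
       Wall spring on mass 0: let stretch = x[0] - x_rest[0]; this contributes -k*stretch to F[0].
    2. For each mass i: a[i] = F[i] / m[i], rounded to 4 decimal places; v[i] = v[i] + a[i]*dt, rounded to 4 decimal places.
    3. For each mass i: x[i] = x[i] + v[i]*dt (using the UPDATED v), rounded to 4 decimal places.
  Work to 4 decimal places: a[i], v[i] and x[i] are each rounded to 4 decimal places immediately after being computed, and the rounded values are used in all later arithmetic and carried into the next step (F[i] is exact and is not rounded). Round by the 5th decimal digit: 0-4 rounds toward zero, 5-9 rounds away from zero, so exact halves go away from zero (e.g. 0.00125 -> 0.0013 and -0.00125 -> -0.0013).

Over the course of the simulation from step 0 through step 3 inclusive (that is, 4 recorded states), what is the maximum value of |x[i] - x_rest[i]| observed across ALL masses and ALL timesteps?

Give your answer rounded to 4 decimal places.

Answer: 2.1600

Derivation:
Step 0: x=[8.0000 13.0000] v=[2.0000 0.0000]
Step 1: x=[8.1600 13.1600] v=[0.8000 0.8000]
Step 2: x=[8.0672 13.4800] v=[-0.4640 1.6000]
Step 3: x=[7.7620 13.8940] v=[-1.5258 2.0698]
Max displacement = 2.1600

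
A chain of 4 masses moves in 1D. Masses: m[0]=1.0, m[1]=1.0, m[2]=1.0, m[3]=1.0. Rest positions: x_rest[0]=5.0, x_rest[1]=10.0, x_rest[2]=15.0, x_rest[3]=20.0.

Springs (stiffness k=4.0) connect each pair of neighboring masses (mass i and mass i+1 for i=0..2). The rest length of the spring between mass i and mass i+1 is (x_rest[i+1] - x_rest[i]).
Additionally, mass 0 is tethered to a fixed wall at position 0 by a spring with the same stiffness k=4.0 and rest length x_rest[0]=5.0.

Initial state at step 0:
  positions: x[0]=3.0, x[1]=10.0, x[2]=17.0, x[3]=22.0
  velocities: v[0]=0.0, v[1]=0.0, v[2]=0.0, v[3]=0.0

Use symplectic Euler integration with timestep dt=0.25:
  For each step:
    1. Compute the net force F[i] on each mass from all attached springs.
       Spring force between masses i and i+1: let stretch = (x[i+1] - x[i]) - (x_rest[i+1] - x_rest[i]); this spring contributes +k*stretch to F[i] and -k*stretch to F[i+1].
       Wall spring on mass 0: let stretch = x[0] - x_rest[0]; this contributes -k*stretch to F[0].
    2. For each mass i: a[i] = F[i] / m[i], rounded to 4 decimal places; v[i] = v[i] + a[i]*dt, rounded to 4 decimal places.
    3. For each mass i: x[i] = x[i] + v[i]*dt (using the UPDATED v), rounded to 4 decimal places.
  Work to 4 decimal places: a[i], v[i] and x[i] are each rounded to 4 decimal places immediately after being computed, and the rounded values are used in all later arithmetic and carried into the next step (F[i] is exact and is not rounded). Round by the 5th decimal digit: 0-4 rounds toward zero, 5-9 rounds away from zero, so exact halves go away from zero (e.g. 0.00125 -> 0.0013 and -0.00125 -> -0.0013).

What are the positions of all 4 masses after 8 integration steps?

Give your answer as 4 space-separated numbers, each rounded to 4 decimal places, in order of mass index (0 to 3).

Step 0: x=[3.0000 10.0000 17.0000 22.0000] v=[0.0000 0.0000 0.0000 0.0000]
Step 1: x=[4.0000 10.0000 16.5000 22.0000] v=[4.0000 0.0000 -2.0000 0.0000]
Step 2: x=[5.5000 10.1250 15.7500 21.8750] v=[6.0000 0.5000 -3.0000 -0.5000]
Step 3: x=[6.7813 10.5000 15.1250 21.4688] v=[5.1250 1.5000 -2.5000 -1.6250]
Step 4: x=[7.2969 11.1016 14.9297 20.7266] v=[2.0624 2.4063 -0.7812 -2.9688]
Step 5: x=[6.9395 11.7090 15.2266 19.7852] v=[-1.4298 2.4297 1.1876 -3.7657]
Step 6: x=[6.0396 12.0035 15.7838 18.9541] v=[-3.5998 1.1778 2.2286 -3.3243]
Step 7: x=[5.1207 11.7521 16.1885 18.5805] v=[-3.6755 -1.0058 1.6186 -1.4946]
Step 8: x=[4.5795 10.9519 16.0821 18.8589] v=[-2.1648 -3.2008 -0.4258 1.1134]

Answer: 4.5795 10.9519 16.0821 18.8589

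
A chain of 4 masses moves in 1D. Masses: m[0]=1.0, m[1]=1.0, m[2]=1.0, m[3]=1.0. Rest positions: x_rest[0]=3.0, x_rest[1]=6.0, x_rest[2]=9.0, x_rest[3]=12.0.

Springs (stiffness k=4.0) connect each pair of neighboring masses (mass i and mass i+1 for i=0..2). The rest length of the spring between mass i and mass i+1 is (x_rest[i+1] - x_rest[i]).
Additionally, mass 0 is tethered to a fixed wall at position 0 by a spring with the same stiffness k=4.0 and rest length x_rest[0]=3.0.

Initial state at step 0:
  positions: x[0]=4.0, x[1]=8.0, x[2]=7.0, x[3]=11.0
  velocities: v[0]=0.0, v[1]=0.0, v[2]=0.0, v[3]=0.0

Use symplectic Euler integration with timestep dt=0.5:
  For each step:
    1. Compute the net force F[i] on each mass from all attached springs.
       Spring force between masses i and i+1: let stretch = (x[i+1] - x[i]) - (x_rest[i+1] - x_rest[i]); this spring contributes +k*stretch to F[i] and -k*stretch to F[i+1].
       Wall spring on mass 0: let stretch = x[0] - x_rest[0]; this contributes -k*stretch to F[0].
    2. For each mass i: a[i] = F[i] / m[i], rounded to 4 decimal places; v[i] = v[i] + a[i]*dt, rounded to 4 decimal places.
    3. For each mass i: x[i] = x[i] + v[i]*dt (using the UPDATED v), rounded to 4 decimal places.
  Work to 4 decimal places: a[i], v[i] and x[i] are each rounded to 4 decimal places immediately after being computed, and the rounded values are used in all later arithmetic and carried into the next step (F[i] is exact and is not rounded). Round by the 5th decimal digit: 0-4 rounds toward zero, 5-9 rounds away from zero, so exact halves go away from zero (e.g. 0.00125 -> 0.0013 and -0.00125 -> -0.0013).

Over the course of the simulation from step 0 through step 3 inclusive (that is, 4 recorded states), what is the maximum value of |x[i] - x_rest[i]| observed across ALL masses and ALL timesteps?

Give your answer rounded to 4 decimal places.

Answer: 4.0000

Derivation:
Step 0: x=[4.0000 8.0000 7.0000 11.0000] v=[0.0000 0.0000 0.0000 0.0000]
Step 1: x=[4.0000 3.0000 12.0000 10.0000] v=[0.0000 -10.0000 10.0000 -2.0000]
Step 2: x=[-1.0000 8.0000 6.0000 14.0000] v=[-10.0000 10.0000 -12.0000 8.0000]
Step 3: x=[4.0000 2.0000 10.0000 13.0000] v=[10.0000 -12.0000 8.0000 -2.0000]
Max displacement = 4.0000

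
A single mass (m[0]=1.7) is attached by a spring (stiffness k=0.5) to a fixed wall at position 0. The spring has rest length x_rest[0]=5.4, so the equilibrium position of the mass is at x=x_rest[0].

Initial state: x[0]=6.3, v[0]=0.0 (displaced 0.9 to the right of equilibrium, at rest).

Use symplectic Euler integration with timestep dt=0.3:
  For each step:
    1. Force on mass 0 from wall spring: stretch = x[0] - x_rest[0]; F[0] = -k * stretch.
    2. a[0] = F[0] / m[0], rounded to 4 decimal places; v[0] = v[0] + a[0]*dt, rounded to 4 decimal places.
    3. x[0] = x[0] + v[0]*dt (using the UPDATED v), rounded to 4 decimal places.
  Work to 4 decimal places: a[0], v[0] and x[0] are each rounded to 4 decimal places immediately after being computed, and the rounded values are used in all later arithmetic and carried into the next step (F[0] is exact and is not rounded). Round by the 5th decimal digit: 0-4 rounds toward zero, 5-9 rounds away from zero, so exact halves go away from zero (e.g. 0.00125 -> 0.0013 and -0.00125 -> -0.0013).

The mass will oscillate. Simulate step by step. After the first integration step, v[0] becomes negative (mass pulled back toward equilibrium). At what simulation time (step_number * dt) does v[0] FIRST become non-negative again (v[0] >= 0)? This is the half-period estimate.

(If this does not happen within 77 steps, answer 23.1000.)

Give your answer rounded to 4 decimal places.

Step 0: x=[6.3000] v=[0.0000]
Step 1: x=[6.2762] v=[-0.0794]
Step 2: x=[6.2292] v=[-0.1567]
Step 3: x=[6.1602] v=[-0.2299]
Step 4: x=[6.0711] v=[-0.2970]
Step 5: x=[5.9642] v=[-0.3562]
Step 6: x=[5.8424] v=[-0.4060]
Step 7: x=[5.7089] v=[-0.4450]
Step 8: x=[5.5672] v=[-0.4723]
Step 9: x=[5.4211] v=[-0.4871]
Step 10: x=[5.2744] v=[-0.4890]
Step 11: x=[5.1310] v=[-0.4779]
Step 12: x=[4.9947] v=[-0.4542]
Step 13: x=[4.8692] v=[-0.4184]
Step 14: x=[4.7577] v=[-0.3716]
Step 15: x=[4.6632] v=[-0.3149]
Step 16: x=[4.5882] v=[-0.2499]
Step 17: x=[4.5347] v=[-0.1783]
Step 18: x=[4.5041] v=[-0.1020]
Step 19: x=[4.4972] v=[-0.0230]
Step 20: x=[4.5142] v=[0.0567]
First v>=0 after going negative at step 20, time=6.0000

Answer: 6.0000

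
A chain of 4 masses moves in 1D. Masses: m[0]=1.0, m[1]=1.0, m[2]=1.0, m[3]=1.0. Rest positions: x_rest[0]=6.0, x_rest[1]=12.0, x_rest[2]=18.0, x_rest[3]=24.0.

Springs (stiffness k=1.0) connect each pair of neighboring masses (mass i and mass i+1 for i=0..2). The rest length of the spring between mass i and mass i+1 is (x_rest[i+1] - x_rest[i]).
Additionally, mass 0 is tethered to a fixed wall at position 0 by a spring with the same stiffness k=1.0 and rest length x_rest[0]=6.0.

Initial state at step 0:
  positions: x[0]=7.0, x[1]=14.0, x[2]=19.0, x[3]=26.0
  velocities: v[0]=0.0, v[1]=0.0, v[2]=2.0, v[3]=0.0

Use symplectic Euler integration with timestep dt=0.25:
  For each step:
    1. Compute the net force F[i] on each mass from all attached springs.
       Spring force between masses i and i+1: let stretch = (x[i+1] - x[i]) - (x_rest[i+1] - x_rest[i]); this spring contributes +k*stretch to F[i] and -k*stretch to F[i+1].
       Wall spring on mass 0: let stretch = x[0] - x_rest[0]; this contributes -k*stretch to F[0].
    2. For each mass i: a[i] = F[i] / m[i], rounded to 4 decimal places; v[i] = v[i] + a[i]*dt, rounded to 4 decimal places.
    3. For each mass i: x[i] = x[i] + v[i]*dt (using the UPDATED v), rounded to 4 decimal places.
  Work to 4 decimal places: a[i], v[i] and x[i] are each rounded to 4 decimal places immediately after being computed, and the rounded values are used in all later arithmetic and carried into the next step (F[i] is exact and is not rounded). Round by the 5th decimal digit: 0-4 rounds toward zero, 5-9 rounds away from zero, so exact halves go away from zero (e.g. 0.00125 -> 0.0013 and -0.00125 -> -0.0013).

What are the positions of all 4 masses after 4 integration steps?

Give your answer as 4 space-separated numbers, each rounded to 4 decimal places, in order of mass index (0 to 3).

Step 0: x=[7.0000 14.0000 19.0000 26.0000] v=[0.0000 0.0000 2.0000 0.0000]
Step 1: x=[7.0000 13.8750 19.6250 25.9375] v=[0.0000 -0.5000 2.5000 -0.2500]
Step 2: x=[6.9922 13.6797 20.2852 25.8555] v=[-0.0313 -0.7813 2.6406 -0.3281]
Step 3: x=[6.9653 13.4793 20.8807 25.8003] v=[-0.1075 -0.8018 2.3818 -0.2207]
Step 4: x=[6.9102 13.3343 21.3211 25.8127] v=[-0.2203 -0.5800 1.7614 0.0494]

Answer: 6.9102 13.3343 21.3211 25.8127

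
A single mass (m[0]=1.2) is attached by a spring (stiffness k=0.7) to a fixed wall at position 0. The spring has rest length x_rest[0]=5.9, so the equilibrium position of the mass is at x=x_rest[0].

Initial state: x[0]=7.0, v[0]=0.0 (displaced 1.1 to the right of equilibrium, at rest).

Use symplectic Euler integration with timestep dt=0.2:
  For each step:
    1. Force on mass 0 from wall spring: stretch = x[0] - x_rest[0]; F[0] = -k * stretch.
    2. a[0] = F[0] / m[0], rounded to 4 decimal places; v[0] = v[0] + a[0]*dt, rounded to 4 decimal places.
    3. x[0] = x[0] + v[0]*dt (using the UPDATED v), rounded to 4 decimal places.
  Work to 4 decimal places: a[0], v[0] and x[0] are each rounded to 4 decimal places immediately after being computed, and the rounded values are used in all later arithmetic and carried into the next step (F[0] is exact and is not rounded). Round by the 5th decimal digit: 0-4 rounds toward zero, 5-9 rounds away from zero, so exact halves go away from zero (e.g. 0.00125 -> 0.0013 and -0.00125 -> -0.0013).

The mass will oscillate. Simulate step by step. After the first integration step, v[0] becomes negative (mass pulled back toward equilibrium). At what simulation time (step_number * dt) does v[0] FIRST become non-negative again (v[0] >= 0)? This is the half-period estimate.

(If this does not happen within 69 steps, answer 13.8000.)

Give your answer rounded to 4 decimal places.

Answer: 4.2000

Derivation:
Step 0: x=[7.0000] v=[0.0000]
Step 1: x=[6.9743] v=[-0.1283]
Step 2: x=[6.9236] v=[-0.2536]
Step 3: x=[6.8490] v=[-0.3730]
Step 4: x=[6.7523] v=[-0.4837]
Step 5: x=[6.6357] v=[-0.5831]
Step 6: x=[6.5019] v=[-0.6689]
Step 7: x=[6.3541] v=[-0.7391]
Step 8: x=[6.1957] v=[-0.7921]
Step 9: x=[6.0304] v=[-0.8266]
Step 10: x=[5.8620] v=[-0.8418]
Step 11: x=[5.6945] v=[-0.8374]
Step 12: x=[5.5318] v=[-0.8134]
Step 13: x=[5.3777] v=[-0.7704]
Step 14: x=[5.2358] v=[-0.7095]
Step 15: x=[5.1094] v=[-0.6320]
Step 16: x=[5.0014] v=[-0.5398]
Step 17: x=[4.9144] v=[-0.4350]
Step 18: x=[4.8504] v=[-0.3200]
Step 19: x=[4.8109] v=[-0.1975]
Step 20: x=[4.7968] v=[-0.0704]
Step 21: x=[4.8085] v=[0.0583]
First v>=0 after going negative at step 21, time=4.2000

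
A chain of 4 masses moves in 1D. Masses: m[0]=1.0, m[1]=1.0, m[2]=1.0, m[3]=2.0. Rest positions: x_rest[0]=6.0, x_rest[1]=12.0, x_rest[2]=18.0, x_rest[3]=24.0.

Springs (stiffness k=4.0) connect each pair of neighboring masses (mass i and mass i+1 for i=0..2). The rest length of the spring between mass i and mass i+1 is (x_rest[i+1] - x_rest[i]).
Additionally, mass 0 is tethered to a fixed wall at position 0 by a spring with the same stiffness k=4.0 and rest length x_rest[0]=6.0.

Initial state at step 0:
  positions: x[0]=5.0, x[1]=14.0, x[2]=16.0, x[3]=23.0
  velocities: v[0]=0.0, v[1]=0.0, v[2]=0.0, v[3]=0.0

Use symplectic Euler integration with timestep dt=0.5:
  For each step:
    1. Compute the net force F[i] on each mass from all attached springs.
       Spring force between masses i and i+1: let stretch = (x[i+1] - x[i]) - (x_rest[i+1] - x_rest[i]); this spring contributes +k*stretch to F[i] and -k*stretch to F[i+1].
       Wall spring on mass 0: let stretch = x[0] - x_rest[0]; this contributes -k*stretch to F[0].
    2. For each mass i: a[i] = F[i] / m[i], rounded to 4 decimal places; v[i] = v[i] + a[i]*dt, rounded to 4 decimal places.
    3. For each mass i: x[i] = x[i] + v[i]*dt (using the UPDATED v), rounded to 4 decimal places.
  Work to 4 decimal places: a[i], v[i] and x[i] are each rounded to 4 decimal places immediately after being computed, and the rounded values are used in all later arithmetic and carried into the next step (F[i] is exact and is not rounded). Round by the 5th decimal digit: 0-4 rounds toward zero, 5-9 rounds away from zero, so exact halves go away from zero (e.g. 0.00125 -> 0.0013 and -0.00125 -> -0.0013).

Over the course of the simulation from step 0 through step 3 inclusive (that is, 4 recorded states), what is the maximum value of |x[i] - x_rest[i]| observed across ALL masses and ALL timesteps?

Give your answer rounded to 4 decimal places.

Answer: 5.0000

Derivation:
Step 0: x=[5.0000 14.0000 16.0000 23.0000] v=[0.0000 0.0000 0.0000 0.0000]
Step 1: x=[9.0000 7.0000 21.0000 22.5000] v=[8.0000 -14.0000 10.0000 -1.0000]
Step 2: x=[2.0000 16.0000 13.5000 24.2500] v=[-14.0000 18.0000 -15.0000 3.5000]
Step 3: x=[7.0000 8.5000 19.2500 23.6250] v=[10.0000 -15.0000 11.5000 -1.2500]
Max displacement = 5.0000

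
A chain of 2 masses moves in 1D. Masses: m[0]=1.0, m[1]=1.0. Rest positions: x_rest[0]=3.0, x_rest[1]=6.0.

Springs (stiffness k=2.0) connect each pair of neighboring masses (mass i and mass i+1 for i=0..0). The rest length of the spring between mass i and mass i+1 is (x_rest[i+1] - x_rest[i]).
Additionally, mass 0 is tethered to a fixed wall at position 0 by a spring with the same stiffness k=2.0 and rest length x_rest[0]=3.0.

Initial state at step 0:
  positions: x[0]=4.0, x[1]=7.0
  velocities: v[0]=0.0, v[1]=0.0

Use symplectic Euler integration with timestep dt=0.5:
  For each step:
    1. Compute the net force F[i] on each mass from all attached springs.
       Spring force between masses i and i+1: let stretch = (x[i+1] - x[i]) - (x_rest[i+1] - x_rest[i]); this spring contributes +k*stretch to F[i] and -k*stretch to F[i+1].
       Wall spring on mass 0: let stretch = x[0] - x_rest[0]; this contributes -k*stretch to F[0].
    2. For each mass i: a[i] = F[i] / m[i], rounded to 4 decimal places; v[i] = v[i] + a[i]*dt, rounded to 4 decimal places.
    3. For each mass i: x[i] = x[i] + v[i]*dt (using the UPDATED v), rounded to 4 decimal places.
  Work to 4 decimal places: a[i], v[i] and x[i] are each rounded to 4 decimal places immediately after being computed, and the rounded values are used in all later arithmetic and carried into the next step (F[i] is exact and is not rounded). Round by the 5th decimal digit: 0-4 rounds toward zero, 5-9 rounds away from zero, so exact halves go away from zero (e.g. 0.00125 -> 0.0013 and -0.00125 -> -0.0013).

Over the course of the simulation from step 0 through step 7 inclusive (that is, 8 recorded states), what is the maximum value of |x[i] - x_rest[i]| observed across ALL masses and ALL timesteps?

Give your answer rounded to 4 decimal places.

Answer: 1.1406

Derivation:
Step 0: x=[4.0000 7.0000] v=[0.0000 0.0000]
Step 1: x=[3.5000 7.0000] v=[-1.0000 0.0000]
Step 2: x=[3.0000 6.7500] v=[-1.0000 -0.5000]
Step 3: x=[2.8750 6.1250] v=[-0.2500 -1.2500]
Step 4: x=[2.9375 5.3750] v=[0.1250 -1.5000]
Step 5: x=[2.7500 4.9063] v=[-0.3750 -0.9375]
Step 6: x=[2.2657 4.8594] v=[-0.9687 -0.0938]
Step 7: x=[1.9454 5.0157] v=[-0.6407 0.3125]
Max displacement = 1.1406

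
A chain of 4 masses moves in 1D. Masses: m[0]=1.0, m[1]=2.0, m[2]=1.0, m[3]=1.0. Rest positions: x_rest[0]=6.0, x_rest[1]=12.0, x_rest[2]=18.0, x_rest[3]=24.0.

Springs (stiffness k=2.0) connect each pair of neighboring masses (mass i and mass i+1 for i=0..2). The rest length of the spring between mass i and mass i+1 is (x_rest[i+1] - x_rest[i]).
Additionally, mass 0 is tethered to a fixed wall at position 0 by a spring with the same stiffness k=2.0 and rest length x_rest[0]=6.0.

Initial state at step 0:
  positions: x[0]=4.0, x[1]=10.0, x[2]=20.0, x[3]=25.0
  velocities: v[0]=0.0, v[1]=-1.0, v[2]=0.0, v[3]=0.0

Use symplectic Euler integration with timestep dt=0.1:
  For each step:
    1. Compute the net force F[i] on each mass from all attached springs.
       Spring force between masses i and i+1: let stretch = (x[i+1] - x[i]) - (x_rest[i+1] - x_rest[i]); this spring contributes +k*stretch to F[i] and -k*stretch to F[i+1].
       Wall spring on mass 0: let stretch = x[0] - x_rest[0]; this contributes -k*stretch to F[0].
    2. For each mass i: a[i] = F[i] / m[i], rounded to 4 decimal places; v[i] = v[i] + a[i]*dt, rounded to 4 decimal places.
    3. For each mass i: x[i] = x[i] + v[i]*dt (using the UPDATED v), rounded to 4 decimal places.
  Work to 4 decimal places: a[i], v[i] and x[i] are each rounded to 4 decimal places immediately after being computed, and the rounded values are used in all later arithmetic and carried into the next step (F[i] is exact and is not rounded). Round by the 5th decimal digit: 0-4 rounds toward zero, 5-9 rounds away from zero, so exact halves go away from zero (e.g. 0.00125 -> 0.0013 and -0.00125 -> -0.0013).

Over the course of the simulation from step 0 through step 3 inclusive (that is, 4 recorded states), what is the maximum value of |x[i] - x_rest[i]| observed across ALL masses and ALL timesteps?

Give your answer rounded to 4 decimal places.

Answer: 2.0794

Derivation:
Step 0: x=[4.0000 10.0000 20.0000 25.0000] v=[0.0000 -1.0000 0.0000 0.0000]
Step 1: x=[4.0400 9.9400 19.9000 25.0200] v=[0.4000 -0.6000 -1.0000 0.2000]
Step 2: x=[4.1172 9.9206 19.7032 25.0576] v=[0.7720 -0.1940 -1.9680 0.3760]
Step 3: x=[4.2281 9.9410 19.4178 25.1081] v=[1.1092 0.2039 -2.8536 0.5051]
Max displacement = 2.0794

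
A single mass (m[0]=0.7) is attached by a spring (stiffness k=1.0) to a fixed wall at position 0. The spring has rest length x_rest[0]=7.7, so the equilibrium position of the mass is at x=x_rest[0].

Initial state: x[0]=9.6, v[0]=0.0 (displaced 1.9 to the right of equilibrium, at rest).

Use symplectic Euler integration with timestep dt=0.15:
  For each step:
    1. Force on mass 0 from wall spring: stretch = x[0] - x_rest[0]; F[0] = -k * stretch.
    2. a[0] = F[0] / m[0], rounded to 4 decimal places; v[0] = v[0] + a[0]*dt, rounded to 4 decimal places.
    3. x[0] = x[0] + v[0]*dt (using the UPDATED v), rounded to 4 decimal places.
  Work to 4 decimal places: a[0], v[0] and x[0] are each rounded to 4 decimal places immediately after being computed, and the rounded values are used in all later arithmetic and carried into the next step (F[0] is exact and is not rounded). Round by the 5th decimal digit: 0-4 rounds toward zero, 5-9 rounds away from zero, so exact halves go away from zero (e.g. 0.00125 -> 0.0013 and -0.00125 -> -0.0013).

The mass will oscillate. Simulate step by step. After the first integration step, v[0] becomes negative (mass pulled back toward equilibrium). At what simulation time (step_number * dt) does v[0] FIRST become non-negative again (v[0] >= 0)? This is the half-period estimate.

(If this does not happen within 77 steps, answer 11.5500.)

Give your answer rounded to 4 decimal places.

Step 0: x=[9.6000] v=[0.0000]
Step 1: x=[9.5389] v=[-0.4071]
Step 2: x=[9.4187] v=[-0.8012]
Step 3: x=[9.2433] v=[-1.1695]
Step 4: x=[9.0183] v=[-1.5002]
Step 5: x=[8.7509] v=[-1.7827]
Step 6: x=[8.4497] v=[-2.0079]
Step 7: x=[8.1244] v=[-2.1686]
Step 8: x=[7.7855] v=[-2.2595]
Step 9: x=[7.4438] v=[-2.2778]
Step 10: x=[7.1104] v=[-2.2229]
Step 11: x=[6.7959] v=[-2.0966]
Step 12: x=[6.5105] v=[-1.9029]
Step 13: x=[6.2633] v=[-1.6480]
Step 14: x=[6.0623] v=[-1.3401]
Step 15: x=[5.9139] v=[-0.9892]
Step 16: x=[5.8229] v=[-0.6065]
Step 17: x=[5.7923] v=[-0.2043]
Step 18: x=[5.8230] v=[0.2045]
First v>=0 after going negative at step 18, time=2.7000

Answer: 2.7000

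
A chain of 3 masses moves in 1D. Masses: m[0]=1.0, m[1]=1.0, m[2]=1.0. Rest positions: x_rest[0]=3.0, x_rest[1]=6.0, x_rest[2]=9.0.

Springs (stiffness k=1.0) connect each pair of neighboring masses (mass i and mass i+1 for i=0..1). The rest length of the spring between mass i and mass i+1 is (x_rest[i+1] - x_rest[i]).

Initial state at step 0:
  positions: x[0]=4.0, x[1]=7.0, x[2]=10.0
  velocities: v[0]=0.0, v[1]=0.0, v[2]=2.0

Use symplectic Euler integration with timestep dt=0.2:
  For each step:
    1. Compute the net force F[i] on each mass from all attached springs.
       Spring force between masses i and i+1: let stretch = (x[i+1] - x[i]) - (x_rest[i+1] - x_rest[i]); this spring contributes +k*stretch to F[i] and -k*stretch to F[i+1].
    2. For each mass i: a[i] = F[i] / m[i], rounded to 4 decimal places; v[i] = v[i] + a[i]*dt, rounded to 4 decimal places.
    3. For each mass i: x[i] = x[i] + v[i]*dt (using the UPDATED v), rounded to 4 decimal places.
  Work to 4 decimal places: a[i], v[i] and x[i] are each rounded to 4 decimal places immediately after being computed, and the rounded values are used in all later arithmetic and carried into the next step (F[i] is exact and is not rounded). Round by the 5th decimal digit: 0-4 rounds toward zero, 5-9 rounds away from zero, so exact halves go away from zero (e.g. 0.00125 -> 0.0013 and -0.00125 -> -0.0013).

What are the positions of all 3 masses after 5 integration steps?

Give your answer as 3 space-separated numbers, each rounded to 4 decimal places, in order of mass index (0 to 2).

Step 0: x=[4.0000 7.0000 10.0000] v=[0.0000 0.0000 2.0000]
Step 1: x=[4.0000 7.0000 10.4000] v=[0.0000 0.0000 2.0000]
Step 2: x=[4.0000 7.0160 10.7840] v=[0.0000 0.0800 1.9200]
Step 3: x=[4.0006 7.0621 11.1373] v=[0.0032 0.2304 1.7664]
Step 4: x=[4.0037 7.1487 11.4476] v=[0.0155 0.4331 1.5514]
Step 5: x=[4.0126 7.2815 11.7059] v=[0.0445 0.6639 1.2916]

Answer: 4.0126 7.2815 11.7059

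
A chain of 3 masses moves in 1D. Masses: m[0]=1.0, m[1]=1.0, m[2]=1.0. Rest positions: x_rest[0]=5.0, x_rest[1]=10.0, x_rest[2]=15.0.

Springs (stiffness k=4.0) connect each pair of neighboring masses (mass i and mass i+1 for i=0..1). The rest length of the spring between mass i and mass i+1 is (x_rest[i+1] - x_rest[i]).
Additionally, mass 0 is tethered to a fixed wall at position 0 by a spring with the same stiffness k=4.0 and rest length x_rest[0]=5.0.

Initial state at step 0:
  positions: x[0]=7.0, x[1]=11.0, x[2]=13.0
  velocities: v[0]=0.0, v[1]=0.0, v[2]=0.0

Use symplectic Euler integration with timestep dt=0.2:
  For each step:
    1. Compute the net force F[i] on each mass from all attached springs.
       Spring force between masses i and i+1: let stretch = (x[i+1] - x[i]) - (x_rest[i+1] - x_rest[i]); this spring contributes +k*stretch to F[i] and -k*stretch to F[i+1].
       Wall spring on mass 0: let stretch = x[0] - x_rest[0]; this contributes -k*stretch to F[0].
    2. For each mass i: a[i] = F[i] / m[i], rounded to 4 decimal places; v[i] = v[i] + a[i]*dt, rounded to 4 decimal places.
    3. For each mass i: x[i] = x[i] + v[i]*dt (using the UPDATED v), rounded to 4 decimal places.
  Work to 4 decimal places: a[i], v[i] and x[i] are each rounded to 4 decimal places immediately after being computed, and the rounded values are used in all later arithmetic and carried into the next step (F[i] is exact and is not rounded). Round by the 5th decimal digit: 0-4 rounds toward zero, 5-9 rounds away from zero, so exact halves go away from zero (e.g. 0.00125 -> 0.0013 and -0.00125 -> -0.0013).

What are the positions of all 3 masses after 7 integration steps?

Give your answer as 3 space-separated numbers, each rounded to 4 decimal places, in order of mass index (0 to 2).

Step 0: x=[7.0000 11.0000 13.0000] v=[0.0000 0.0000 0.0000]
Step 1: x=[6.5200 10.6800 13.4800] v=[-2.4000 -1.6000 2.4000]
Step 2: x=[5.6624 10.1424 14.3120] v=[-4.2880 -2.6880 4.1600]
Step 3: x=[4.6156 9.5551 15.2769] v=[-5.2339 -2.9363 4.8243]
Step 4: x=[3.6206 9.0930 16.1263] v=[-4.9748 -2.3105 4.2469]
Step 5: x=[2.9219 8.8806 16.6504] v=[-3.4934 -1.0618 2.6203]
Step 6: x=[2.7091 8.9580 16.7313] v=[-1.0640 0.3871 0.4045]
Step 7: x=[3.0627 9.2793 16.3685] v=[1.7678 1.6066 -1.8141]

Answer: 3.0627 9.2793 16.3685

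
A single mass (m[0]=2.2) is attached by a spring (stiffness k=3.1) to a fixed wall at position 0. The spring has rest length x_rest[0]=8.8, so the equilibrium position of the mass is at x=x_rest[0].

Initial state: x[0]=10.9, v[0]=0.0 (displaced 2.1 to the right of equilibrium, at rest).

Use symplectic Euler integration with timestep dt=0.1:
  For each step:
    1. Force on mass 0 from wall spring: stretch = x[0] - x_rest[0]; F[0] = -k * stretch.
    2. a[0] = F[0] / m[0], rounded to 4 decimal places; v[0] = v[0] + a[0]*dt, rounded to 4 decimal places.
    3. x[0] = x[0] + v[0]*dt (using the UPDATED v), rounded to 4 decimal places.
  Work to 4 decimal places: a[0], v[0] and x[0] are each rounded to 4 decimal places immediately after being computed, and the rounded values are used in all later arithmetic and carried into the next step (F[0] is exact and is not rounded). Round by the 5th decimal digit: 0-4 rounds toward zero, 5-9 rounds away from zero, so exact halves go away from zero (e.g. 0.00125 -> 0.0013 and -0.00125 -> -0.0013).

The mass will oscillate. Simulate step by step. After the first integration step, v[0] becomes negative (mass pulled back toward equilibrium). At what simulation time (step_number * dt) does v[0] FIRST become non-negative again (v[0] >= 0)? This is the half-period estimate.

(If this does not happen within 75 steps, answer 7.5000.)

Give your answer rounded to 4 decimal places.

Step 0: x=[10.9000] v=[0.0000]
Step 1: x=[10.8704] v=[-0.2959]
Step 2: x=[10.8116] v=[-0.5876]
Step 3: x=[10.7245] v=[-0.8711]
Step 4: x=[10.6103] v=[-1.1423]
Step 5: x=[10.4706] v=[-1.3974]
Step 6: x=[10.3073] v=[-1.6328]
Step 7: x=[10.1228] v=[-1.8452]
Step 8: x=[9.9196] v=[-2.0316]
Step 9: x=[9.7007] v=[-2.1894]
Step 10: x=[9.4691] v=[-2.3163]
Step 11: x=[9.2280] v=[-2.4106]
Step 12: x=[8.9809] v=[-2.4709]
Step 13: x=[8.7313] v=[-2.4964]
Step 14: x=[8.4826] v=[-2.4867]
Step 15: x=[8.2384] v=[-2.4420]
Step 16: x=[8.0021] v=[-2.3629]
Step 17: x=[7.7771] v=[-2.2505]
Step 18: x=[7.5665] v=[-2.1064]
Step 19: x=[7.3732] v=[-1.9326]
Step 20: x=[7.2000] v=[-1.7316]
Step 21: x=[7.0494] v=[-1.5062]
Step 22: x=[6.9235] v=[-1.2595]
Step 23: x=[6.8240] v=[-0.9951]
Step 24: x=[6.7523] v=[-0.7167]
Step 25: x=[6.7095] v=[-0.4282]
Step 26: x=[6.6961] v=[-0.1336]
Step 27: x=[6.7124] v=[0.1629]
First v>=0 after going negative at step 27, time=2.7000

Answer: 2.7000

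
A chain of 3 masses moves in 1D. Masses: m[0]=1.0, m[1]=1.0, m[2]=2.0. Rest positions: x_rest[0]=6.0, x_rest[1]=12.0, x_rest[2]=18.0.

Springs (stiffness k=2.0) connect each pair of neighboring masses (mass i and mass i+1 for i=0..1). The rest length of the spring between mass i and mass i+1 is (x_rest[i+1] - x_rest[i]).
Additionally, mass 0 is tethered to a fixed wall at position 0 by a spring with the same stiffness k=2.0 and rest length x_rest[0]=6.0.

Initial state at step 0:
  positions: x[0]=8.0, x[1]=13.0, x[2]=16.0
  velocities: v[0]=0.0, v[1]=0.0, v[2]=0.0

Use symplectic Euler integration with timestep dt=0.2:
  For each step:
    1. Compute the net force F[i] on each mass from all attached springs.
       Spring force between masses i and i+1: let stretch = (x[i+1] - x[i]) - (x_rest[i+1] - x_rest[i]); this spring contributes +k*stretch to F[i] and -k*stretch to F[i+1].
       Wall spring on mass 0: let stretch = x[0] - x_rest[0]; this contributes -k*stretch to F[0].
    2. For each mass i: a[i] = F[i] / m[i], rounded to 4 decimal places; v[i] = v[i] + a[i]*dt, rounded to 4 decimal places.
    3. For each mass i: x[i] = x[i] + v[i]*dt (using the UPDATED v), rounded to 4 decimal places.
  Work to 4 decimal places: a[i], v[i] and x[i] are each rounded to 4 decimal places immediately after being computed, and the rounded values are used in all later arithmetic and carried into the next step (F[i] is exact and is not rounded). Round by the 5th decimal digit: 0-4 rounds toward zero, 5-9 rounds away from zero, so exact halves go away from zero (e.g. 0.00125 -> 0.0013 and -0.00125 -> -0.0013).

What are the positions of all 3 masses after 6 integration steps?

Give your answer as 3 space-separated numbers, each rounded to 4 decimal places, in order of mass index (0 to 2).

Step 0: x=[8.0000 13.0000 16.0000] v=[0.0000 0.0000 0.0000]
Step 1: x=[7.7600 12.8400 16.1200] v=[-1.2000 -0.8000 0.6000]
Step 2: x=[7.3056 12.5360 16.3488] v=[-2.2720 -1.5200 1.1440]
Step 3: x=[6.6852 12.1186 16.6651] v=[-3.1021 -2.0870 1.5814]
Step 4: x=[5.9646 11.6302 17.0395] v=[-3.6028 -2.4418 1.8721]
Step 5: x=[5.2201 11.1213 17.4375] v=[-3.7224 -2.5443 1.9902]
Step 6: x=[4.5301 10.6456 17.8229] v=[-3.4500 -2.3783 1.9270]

Answer: 4.5301 10.6456 17.8229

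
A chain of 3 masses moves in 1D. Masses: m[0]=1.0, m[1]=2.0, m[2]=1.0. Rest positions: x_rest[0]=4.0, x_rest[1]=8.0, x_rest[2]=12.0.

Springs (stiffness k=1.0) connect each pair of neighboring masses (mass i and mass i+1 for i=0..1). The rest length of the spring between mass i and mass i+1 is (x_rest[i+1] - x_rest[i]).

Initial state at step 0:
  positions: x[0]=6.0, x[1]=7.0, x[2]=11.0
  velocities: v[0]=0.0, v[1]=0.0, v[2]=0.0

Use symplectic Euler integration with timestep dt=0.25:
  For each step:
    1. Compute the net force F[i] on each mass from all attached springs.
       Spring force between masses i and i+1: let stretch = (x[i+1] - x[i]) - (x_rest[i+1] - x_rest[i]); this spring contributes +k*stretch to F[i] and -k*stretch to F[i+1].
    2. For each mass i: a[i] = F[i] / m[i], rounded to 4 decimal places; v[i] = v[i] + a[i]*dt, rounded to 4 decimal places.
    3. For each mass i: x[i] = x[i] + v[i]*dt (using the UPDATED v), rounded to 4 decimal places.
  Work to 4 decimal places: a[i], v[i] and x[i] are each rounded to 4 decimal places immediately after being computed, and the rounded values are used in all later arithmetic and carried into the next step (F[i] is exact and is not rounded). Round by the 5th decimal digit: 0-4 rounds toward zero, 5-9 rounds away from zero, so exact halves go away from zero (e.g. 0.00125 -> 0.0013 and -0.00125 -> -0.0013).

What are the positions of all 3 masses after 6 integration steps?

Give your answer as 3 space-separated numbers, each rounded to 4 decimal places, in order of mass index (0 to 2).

Answer: 3.1482 8.2635 11.3250

Derivation:
Step 0: x=[6.0000 7.0000 11.0000] v=[0.0000 0.0000 0.0000]
Step 1: x=[5.8125 7.0938 11.0000] v=[-0.7500 0.3750 0.0000]
Step 2: x=[5.4551 7.2696 11.0059] v=[-1.4297 0.7031 0.0235]
Step 3: x=[4.9611 7.5054 11.0283] v=[-1.9761 0.9433 0.0894]
Step 4: x=[4.3761 7.7718 11.0805] v=[-2.3400 1.0656 0.2087]
Step 5: x=[3.7533 8.0355 11.1759] v=[-2.4911 1.0547 0.3815]
Step 6: x=[3.1482 8.2635 11.3250] v=[-2.4206 0.9120 0.5964]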